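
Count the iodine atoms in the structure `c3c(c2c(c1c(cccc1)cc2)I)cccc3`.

The symbol for iodine appears 1 time in the SMILES.

1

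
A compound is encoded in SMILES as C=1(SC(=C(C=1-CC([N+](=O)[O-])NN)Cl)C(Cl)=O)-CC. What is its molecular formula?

C9H11Cl2N3O3S

Heavy atoms from the SMILES: 9 C, 2 Cl, 3 N, 3 O, 1 S.
Implicit hydrogens by atom environment:
  4 × C (aromatic): no H
  2 × C: 2 H each → 4
  2 × Cl: no H
  2 × O: no H
  1 × C: 3 H
  1 × C: 1 H
  1 × C: no H
  1 × N: 2 H
  1 × N: 1 H
  1 × N (charge +1): no H
  1 × O (charge -1): no H
  1 × S (aromatic): no H
  Total hydrogens = 11.
Molecular formula: C9H11Cl2N3O3S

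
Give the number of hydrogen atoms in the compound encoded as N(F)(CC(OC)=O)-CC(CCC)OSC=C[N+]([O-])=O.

17

Hydrogens are implicit in SMILES; fill each atom to its normal valence:
  4 × C: 2 H each → 8
  4 × O: no H
  3 × C: 1 H each → 3
  2 × C: 3 H each → 6
  1 × C: no H
  1 × F: no H
  1 × N: no H
  1 × N (charge +1): no H
  1 × O (charge -1): no H
  1 × S: no H
  Total hydrogens = 17.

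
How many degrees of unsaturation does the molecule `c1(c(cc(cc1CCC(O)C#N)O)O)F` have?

6

Molecular formula from the SMILES: C10H10FNO3.
DoU = (2C + 2 + N − H − X)/2 = (2·10 + 2 + 1 − 10 − 1)/2 = 12/2 = 6.
(Structurally: 1 ring(s) + 5 π bond(s) = 6.)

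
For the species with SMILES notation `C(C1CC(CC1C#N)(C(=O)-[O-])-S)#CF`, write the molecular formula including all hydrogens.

Heavy atoms from the SMILES: 9 C, 1 F, 1 N, 2 O, 1 S.
Implicit hydrogens by atom environment:
  5 × C: no H
  2 × C: 2 H each → 4
  2 × C: 1 H each → 2
  1 × F: no H
  1 × N: no H
  1 × O: no H
  1 × O (charge -1): no H
  1 × S: 1 H
  Total hydrogens = 7.
Net charge -1.
Molecular formula: C9H7FNO2S-

C9H7FNO2S-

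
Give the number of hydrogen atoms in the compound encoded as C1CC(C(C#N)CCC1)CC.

Hydrogens are implicit in SMILES; fill each atom to its normal valence:
  6 × C: 2 H each → 12
  2 × C: 1 H each → 2
  1 × C: 3 H
  1 × C: no H
  1 × N: no H
  Total hydrogens = 17.

17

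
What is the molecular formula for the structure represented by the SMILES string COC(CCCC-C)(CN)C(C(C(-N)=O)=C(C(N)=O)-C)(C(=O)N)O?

C15H28N4O5

Heavy atoms from the SMILES: 15 C, 4 N, 5 O.
Implicit hydrogens by atom environment:
  7 × C: no H
  5 × C: 2 H each → 10
  4 × N: 2 H each → 8
  4 × O: no H
  3 × C: 3 H each → 9
  1 × O: 1 H
  Total hydrogens = 28.
Molecular formula: C15H28N4O5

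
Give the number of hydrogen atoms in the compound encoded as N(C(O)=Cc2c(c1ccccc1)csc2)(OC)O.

13

Hydrogens are implicit in SMILES; fill each atom to its normal valence:
  7 × C (aromatic): 1 H each → 7
  3 × C (aromatic): no H
  2 × O: 1 H each → 2
  1 × C: 3 H
  1 × C: 1 H
  1 × C: no H
  1 × N: no H
  1 × O: no H
  1 × S (aromatic): no H
  Total hydrogens = 13.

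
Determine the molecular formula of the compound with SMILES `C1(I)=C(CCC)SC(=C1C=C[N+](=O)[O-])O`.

Heavy atoms from the SMILES: 9 C, 1 I, 1 N, 3 O, 1 S.
Implicit hydrogens by atom environment:
  4 × C (aromatic): no H
  2 × C: 2 H each → 4
  2 × C: 1 H each → 2
  1 × C: 3 H
  1 × I: no H
  1 × N (charge +1): no H
  1 × O: 1 H
  1 × O: no H
  1 × O (charge -1): no H
  1 × S (aromatic): no H
  Total hydrogens = 10.
Molecular formula: C9H10INO3S

C9H10INO3S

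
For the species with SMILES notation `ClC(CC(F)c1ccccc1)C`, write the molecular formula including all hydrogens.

C10H12ClF

Heavy atoms from the SMILES: 10 C, 1 Cl, 1 F.
Implicit hydrogens by atom environment:
  5 × C (aromatic): 1 H each → 5
  2 × C: 1 H each → 2
  1 × C: 3 H
  1 × C: 2 H
  1 × C (aromatic): no H
  1 × Cl: no H
  1 × F: no H
  Total hydrogens = 12.
Molecular formula: C10H12ClF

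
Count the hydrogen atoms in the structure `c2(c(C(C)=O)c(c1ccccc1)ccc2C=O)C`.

Hydrogens are implicit in SMILES; fill each atom to its normal valence:
  7 × C (aromatic): 1 H each → 7
  5 × C (aromatic): no H
  2 × C: 3 H each → 6
  2 × O: no H
  1 × C: 1 H
  1 × C: no H
  Total hydrogens = 14.

14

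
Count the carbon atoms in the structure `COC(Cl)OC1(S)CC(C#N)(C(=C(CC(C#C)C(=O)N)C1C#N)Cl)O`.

15

The symbol for carbon appears 15 times in the SMILES. (Cl is a single chlorine, not C + l.)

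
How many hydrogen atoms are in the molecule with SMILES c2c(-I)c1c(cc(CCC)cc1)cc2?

Hydrogens are implicit in SMILES; fill each atom to its normal valence:
  6 × C (aromatic): 1 H each → 6
  4 × C (aromatic): no H
  2 × C: 2 H each → 4
  1 × C: 3 H
  1 × I: no H
  Total hydrogens = 13.

13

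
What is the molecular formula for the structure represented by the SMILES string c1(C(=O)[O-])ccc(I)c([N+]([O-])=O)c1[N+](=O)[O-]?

C7H2IN2O6-

Heavy atoms from the SMILES: 7 C, 1 I, 2 N, 6 O.
Implicit hydrogens by atom environment:
  4 × C (aromatic): no H
  3 × O: no H
  3 × O (charge -1): no H
  2 × C (aromatic): 1 H each → 2
  2 × N (charge +1): no H
  1 × C: no H
  1 × I: no H
  Total hydrogens = 2.
Net charge -1.
Molecular formula: C7H2IN2O6-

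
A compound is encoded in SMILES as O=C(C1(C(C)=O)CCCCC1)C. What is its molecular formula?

C10H16O2

Heavy atoms from the SMILES: 10 C, 2 O.
Implicit hydrogens by atom environment:
  5 × C: 2 H each → 10
  3 × C: no H
  2 × C: 3 H each → 6
  2 × O: no H
  Total hydrogens = 16.
Molecular formula: C10H16O2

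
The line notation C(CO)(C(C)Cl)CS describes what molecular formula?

C5H11ClOS

Heavy atoms from the SMILES: 5 C, 1 Cl, 1 O, 1 S.
Implicit hydrogens by atom environment:
  2 × C: 2 H each → 4
  2 × C: 1 H each → 2
  1 × C: 3 H
  1 × Cl: no H
  1 × O: 1 H
  1 × S: 1 H
  Total hydrogens = 11.
Molecular formula: C5H11ClOS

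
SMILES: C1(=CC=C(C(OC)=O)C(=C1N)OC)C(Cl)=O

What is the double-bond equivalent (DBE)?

Molecular formula from the SMILES: C10H10ClNO4.
DoU = (2C + 2 + N − H − X)/2 = (2·10 + 2 + 1 − 10 − 1)/2 = 12/2 = 6.
(Structurally: 1 ring(s) + 5 π bond(s) = 6.)

6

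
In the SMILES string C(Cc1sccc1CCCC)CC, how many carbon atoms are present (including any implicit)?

12

The symbol for carbon appears 12 times in the SMILES. Lowercase c denotes aromatic carbon and counts toward C.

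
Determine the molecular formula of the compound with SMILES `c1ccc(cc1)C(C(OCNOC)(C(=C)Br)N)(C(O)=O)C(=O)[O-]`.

Heavy atoms from the SMILES: 1 Br, 14 C, 2 N, 6 O.
Implicit hydrogens by atom environment:
  5 × C (aromatic): 1 H each → 5
  5 × C: no H
  4 × O: no H
  2 × C: 2 H each → 4
  1 × Br: no H
  1 × C: 3 H
  1 × C (aromatic): no H
  1 × N: 2 H
  1 × N: 1 H
  1 × O: 1 H
  1 × O (charge -1): no H
  Total hydrogens = 16.
Net charge -1.
Molecular formula: C14H16BrN2O6-

C14H16BrN2O6-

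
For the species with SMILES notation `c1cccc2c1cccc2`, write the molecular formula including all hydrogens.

C10H8

Heavy atoms from the SMILES: 10 C.
Implicit hydrogens by atom environment:
  8 × C (aromatic): 1 H each → 8
  2 × C (aromatic): no H
  Total hydrogens = 8.
Molecular formula: C10H8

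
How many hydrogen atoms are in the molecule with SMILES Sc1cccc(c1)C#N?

5

Hydrogens are implicit in SMILES; fill each atom to its normal valence:
  4 × C (aromatic): 1 H each → 4
  2 × C (aromatic): no H
  1 × C: no H
  1 × N: no H
  1 × S: 1 H
  Total hydrogens = 5.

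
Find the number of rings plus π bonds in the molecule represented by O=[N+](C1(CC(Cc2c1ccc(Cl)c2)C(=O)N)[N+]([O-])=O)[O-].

8

Molecular formula from the SMILES: C11H10ClN3O5.
DoU = (2C + 2 + N − H − X)/2 = (2·11 + 2 + 3 − 10 − 1)/2 = 16/2 = 8.
(Structurally: 2 ring(s) + 6 π bond(s) = 8.)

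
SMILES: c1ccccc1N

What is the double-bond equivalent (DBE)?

4

Molecular formula from the SMILES: C6H7N.
DoU = (2C + 2 + N − H − X)/2 = (2·6 + 2 + 1 − 7 − 0)/2 = 8/2 = 4.
(Structurally: 1 ring(s) + 3 π bond(s) = 4.)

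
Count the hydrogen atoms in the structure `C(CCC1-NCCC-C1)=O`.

15

Hydrogens are implicit in SMILES; fill each atom to its normal valence:
  6 × C: 2 H each → 12
  2 × C: 1 H each → 2
  1 × N: 1 H
  1 × O: no H
  Total hydrogens = 15.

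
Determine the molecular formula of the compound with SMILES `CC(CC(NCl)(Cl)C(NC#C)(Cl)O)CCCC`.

Heavy atoms from the SMILES: 11 C, 3 Cl, 2 N, 1 O.
Implicit hydrogens by atom environment:
  4 × C: 2 H each → 8
  3 × C: no H
  3 × Cl: no H
  2 × C: 3 H each → 6
  2 × C: 1 H each → 2
  2 × N: 1 H each → 2
  1 × O: 1 H
  Total hydrogens = 19.
Molecular formula: C11H19Cl3N2O

C11H19Cl3N2O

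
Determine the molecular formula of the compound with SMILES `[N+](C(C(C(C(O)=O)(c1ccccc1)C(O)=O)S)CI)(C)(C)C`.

C15H21INO4S+

Heavy atoms from the SMILES: 15 C, 1 I, 1 N, 4 O, 1 S.
Implicit hydrogens by atom environment:
  5 × C (aromatic): 1 H each → 5
  3 × C: 3 H each → 9
  3 × C: no H
  2 × C: 1 H each → 2
  2 × O: 1 H each → 2
  2 × O: no H
  1 × C: 2 H
  1 × C (aromatic): no H
  1 × I: no H
  1 × N (charge +1): no H
  1 × S: 1 H
  Total hydrogens = 21.
Net charge +1.
Molecular formula: C15H21INO4S+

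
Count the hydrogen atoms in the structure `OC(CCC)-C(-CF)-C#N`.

12

Hydrogens are implicit in SMILES; fill each atom to its normal valence:
  3 × C: 2 H each → 6
  2 × C: 1 H each → 2
  1 × C: 3 H
  1 × C: no H
  1 × F: no H
  1 × N: no H
  1 × O: 1 H
  Total hydrogens = 12.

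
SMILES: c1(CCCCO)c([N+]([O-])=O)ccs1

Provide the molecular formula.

C8H11NO3S

Heavy atoms from the SMILES: 8 C, 1 N, 3 O, 1 S.
Implicit hydrogens by atom environment:
  4 × C: 2 H each → 8
  2 × C (aromatic): 1 H each → 2
  2 × C (aromatic): no H
  1 × N (charge +1): no H
  1 × O: 1 H
  1 × O: no H
  1 × O (charge -1): no H
  1 × S (aromatic): no H
  Total hydrogens = 11.
Molecular formula: C8H11NO3S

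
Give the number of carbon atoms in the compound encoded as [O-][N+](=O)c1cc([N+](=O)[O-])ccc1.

The symbol for carbon appears 6 times in the SMILES. Lowercase c denotes aromatic carbon and counts toward C.

6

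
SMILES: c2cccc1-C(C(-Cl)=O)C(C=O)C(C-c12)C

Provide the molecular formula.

Heavy atoms from the SMILES: 13 C, 1 Cl, 2 O.
Implicit hydrogens by atom environment:
  4 × C (aromatic): 1 H each → 4
  4 × C: 1 H each → 4
  2 × C (aromatic): no H
  2 × O: no H
  1 × C: 3 H
  1 × C: 2 H
  1 × C: no H
  1 × Cl: no H
  Total hydrogens = 13.
Molecular formula: C13H13ClO2

C13H13ClO2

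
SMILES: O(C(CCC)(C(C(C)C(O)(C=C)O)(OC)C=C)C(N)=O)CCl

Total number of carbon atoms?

15

The symbol for carbon appears 15 times in the SMILES. (Cl is a single chlorine, not C + l.)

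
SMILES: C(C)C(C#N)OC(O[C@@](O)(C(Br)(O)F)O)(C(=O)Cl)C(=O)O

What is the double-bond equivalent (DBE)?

Molecular formula from the SMILES: C9H10BrClFNO8.
DoU = (2C + 2 + N − H − X)/2 = (2·9 + 2 + 1 − 10 − 3)/2 = 8/2 = 4.
(Structurally: 0 ring(s) + 4 π bond(s) = 4.)

4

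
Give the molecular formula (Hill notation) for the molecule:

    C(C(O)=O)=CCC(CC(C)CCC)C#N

C12H19NO2

Heavy atoms from the SMILES: 12 C, 1 N, 2 O.
Implicit hydrogens by atom environment:
  4 × C: 2 H each → 8
  4 × C: 1 H each → 4
  2 × C: 3 H each → 6
  2 × C: no H
  1 × N: no H
  1 × O: 1 H
  1 × O: no H
  Total hydrogens = 19.
Molecular formula: C12H19NO2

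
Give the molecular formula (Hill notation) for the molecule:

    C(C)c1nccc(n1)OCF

Heavy atoms from the SMILES: 7 C, 1 F, 2 N, 1 O.
Implicit hydrogens by atom environment:
  2 × C: 2 H each → 4
  2 × C (aromatic): 1 H each → 2
  2 × C (aromatic): no H
  2 × N (aromatic): no H
  1 × C: 3 H
  1 × F: no H
  1 × O: no H
  Total hydrogens = 9.
Molecular formula: C7H9FN2O

C7H9FN2O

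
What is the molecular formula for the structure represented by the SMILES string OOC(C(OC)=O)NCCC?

Heavy atoms from the SMILES: 6 C, 1 N, 4 O.
Implicit hydrogens by atom environment:
  3 × O: no H
  2 × C: 3 H each → 6
  2 × C: 2 H each → 4
  1 × C: 1 H
  1 × C: no H
  1 × N: 1 H
  1 × O: 1 H
  Total hydrogens = 13.
Molecular formula: C6H13NO4

C6H13NO4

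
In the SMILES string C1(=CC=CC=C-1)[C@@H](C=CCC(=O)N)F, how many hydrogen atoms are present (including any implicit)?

Hydrogens are implicit in SMILES; fill each atom to its normal valence:
  5 × C (aromatic): 1 H each → 5
  3 × C: 1 H each → 3
  1 × C: 2 H
  1 × C: no H
  1 × C (aromatic): no H
  1 × F: no H
  1 × N: 2 H
  1 × O: no H
  Total hydrogens = 12.

12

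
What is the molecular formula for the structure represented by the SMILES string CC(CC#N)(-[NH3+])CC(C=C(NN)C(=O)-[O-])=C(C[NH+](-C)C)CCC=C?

C17H30N5O2+

Heavy atoms from the SMILES: 17 C, 5 N, 2 O.
Implicit hydrogens by atom environment:
  6 × C: 2 H each → 12
  6 × C: no H
  3 × C: 3 H each → 9
  2 × C: 1 H each → 2
  1 × N (charge +1): 3 H
  1 × N: 2 H
  1 × N: 1 H
  1 × N (charge +1): 1 H
  1 × N: no H
  1 × O: no H
  1 × O (charge -1): no H
  Total hydrogens = 30.
Net charge +1.
Molecular formula: C17H30N5O2+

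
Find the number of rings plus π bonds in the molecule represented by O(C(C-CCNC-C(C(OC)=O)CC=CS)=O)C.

Molecular formula from the SMILES: C12H21NO4S.
DoU = (2C + 2 + N − H − X)/2 = (2·12 + 2 + 1 − 21 − 0)/2 = 6/2 = 3.
(Structurally: 0 ring(s) + 3 π bond(s) = 3.)

3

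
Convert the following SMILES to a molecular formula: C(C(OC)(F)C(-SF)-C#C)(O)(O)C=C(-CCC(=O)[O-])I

Heavy atoms from the SMILES: 11 C, 2 F, 1 I, 5 O, 1 S.
Implicit hydrogens by atom environment:
  5 × C: no H
  3 × C: 1 H each → 3
  2 × C: 2 H each → 4
  2 × F: no H
  2 × O: 1 H each → 2
  2 × O: no H
  1 × C: 3 H
  1 × I: no H
  1 × O (charge -1): no H
  1 × S: no H
  Total hydrogens = 12.
Net charge -1.
Molecular formula: C11H12F2IO5S-

C11H12F2IO5S-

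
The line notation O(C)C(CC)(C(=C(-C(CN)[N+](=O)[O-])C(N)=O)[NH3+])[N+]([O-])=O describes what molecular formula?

C9H18N5O6+

Heavy atoms from the SMILES: 9 C, 5 N, 6 O.
Implicit hydrogens by atom environment:
  4 × C: no H
  4 × O: no H
  2 × C: 3 H each → 6
  2 × C: 2 H each → 4
  2 × N: 2 H each → 4
  2 × N (charge +1): no H
  2 × O (charge -1): no H
  1 × C: 1 H
  1 × N (charge +1): 3 H
  Total hydrogens = 18.
Net charge +1.
Molecular formula: C9H18N5O6+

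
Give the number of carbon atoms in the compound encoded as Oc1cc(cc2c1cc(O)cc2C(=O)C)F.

12

The symbol for carbon appears 12 times in the SMILES. Lowercase c denotes aromatic carbon and counts toward C.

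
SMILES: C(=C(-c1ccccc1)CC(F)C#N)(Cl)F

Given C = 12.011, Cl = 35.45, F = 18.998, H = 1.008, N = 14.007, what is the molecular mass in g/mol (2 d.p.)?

227.64

Molecular formula: C11H8ClF2N.
M = 11×12.011 + 1×35.45 + 2×18.998 + 8×1.008 + 1×14.007 = 227.64 g/mol.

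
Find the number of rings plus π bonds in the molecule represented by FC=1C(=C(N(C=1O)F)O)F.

Molecular formula from the SMILES: C4H2F3NO2.
DoU = (2C + 2 + N − H − X)/2 = (2·4 + 2 + 1 − 2 − 3)/2 = 6/2 = 3.
(Structurally: 1 ring(s) + 2 π bond(s) = 3.)

3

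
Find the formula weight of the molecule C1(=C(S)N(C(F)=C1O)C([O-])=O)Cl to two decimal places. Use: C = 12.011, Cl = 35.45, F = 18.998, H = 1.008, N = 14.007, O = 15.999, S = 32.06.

210.58

Molecular formula: C5H2ClFNO3S-.
M = 5×12.011 + 1×35.45 + 1×18.998 + 2×1.008 + 1×14.007 + 3×15.999 + 1×32.06 = 210.58 g/mol.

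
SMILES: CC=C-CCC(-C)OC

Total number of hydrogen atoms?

Hydrogens are implicit in SMILES; fill each atom to its normal valence:
  3 × C: 3 H each → 9
  3 × C: 1 H each → 3
  2 × C: 2 H each → 4
  1 × O: no H
  Total hydrogens = 16.

16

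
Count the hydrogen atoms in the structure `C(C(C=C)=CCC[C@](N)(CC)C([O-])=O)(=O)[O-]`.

Hydrogens are implicit in SMILES; fill each atom to its normal valence:
  4 × C: 2 H each → 8
  4 × C: no H
  2 × C: 1 H each → 2
  2 × O: no H
  2 × O (charge -1): no H
  1 × C: 3 H
  1 × N: 2 H
  Total hydrogens = 15.

15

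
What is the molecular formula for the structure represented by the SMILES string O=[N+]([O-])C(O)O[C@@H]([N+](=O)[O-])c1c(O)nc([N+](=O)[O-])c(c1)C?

Heavy atoms from the SMILES: 8 C, 4 N, 9 O.
Implicit hydrogens by atom environment:
  4 × C (aromatic): no H
  4 × O: no H
  3 × N (charge +1): no H
  3 × O (charge -1): no H
  2 × C: 1 H each → 2
  2 × O: 1 H each → 2
  1 × C: 3 H
  1 × C (aromatic): 1 H
  1 × N (aromatic): no H
  Total hydrogens = 8.
Molecular formula: C8H8N4O9

C8H8N4O9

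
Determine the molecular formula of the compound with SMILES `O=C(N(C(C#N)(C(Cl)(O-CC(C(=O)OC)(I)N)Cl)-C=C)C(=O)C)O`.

C12H14Cl2IN3O6

Heavy atoms from the SMILES: 12 C, 2 Cl, 1 I, 3 N, 6 O.
Implicit hydrogens by atom environment:
  7 × C: no H
  5 × O: no H
  2 × C: 3 H each → 6
  2 × C: 2 H each → 4
  2 × Cl: no H
  2 × N: no H
  1 × C: 1 H
  1 × I: no H
  1 × N: 2 H
  1 × O: 1 H
  Total hydrogens = 14.
Molecular formula: C12H14Cl2IN3O6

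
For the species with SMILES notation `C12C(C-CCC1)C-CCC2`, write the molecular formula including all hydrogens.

Heavy atoms from the SMILES: 10 C.
Implicit hydrogens by atom environment:
  8 × C: 2 H each → 16
  2 × C: 1 H each → 2
  Total hydrogens = 18.
Molecular formula: C10H18

C10H18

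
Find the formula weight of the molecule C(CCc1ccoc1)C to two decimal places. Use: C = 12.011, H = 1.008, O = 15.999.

Molecular formula: C8H12O.
M = 8×12.011 + 12×1.008 + 1×15.999 = 124.18 g/mol.

124.18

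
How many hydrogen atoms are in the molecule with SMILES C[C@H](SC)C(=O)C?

10

Hydrogens are implicit in SMILES; fill each atom to its normal valence:
  3 × C: 3 H each → 9
  1 × C: 1 H
  1 × C: no H
  1 × O: no H
  1 × S: no H
  Total hydrogens = 10.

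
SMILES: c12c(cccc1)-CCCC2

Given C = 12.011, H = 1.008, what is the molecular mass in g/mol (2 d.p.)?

132.21

Molecular formula: C10H12.
M = 10×12.011 + 12×1.008 = 132.21 g/mol.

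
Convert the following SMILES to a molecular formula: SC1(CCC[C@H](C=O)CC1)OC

C9H16O2S

Heavy atoms from the SMILES: 9 C, 2 O, 1 S.
Implicit hydrogens by atom environment:
  5 × C: 2 H each → 10
  2 × C: 1 H each → 2
  2 × O: no H
  1 × C: 3 H
  1 × C: no H
  1 × S: 1 H
  Total hydrogens = 16.
Molecular formula: C9H16O2S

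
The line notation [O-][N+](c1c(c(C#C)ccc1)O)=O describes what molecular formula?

Heavy atoms from the SMILES: 8 C, 1 N, 3 O.
Implicit hydrogens by atom environment:
  3 × C (aromatic): 1 H each → 3
  3 × C (aromatic): no H
  1 × C: 1 H
  1 × C: no H
  1 × N (charge +1): no H
  1 × O: 1 H
  1 × O: no H
  1 × O (charge -1): no H
  Total hydrogens = 5.
Molecular formula: C8H5NO3

C8H5NO3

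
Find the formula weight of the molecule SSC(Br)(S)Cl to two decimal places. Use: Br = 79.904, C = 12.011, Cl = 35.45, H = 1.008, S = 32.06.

Molecular formula: CH2BrClS3.
M = 1×79.904 + 1×12.011 + 1×35.45 + 2×1.008 + 3×32.06 = 225.56 g/mol.

225.56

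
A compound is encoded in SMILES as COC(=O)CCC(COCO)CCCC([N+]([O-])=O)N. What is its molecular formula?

Heavy atoms from the SMILES: 11 C, 2 N, 6 O.
Implicit hydrogens by atom environment:
  7 × C: 2 H each → 14
  4 × O: no H
  2 × C: 1 H each → 2
  1 × C: 3 H
  1 × C: no H
  1 × N: 2 H
  1 × N (charge +1): no H
  1 × O: 1 H
  1 × O (charge -1): no H
  Total hydrogens = 22.
Molecular formula: C11H22N2O6

C11H22N2O6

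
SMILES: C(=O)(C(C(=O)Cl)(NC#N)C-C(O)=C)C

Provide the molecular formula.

C8H9ClN2O3

Heavy atoms from the SMILES: 8 C, 1 Cl, 2 N, 3 O.
Implicit hydrogens by atom environment:
  5 × C: no H
  2 × C: 2 H each → 4
  2 × O: no H
  1 × C: 3 H
  1 × Cl: no H
  1 × N: 1 H
  1 × N: no H
  1 × O: 1 H
  Total hydrogens = 9.
Molecular formula: C8H9ClN2O3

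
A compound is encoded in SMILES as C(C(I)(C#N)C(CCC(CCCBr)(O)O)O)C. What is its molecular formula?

C11H19BrINO3

Heavy atoms from the SMILES: 1 Br, 11 C, 1 I, 1 N, 3 O.
Implicit hydrogens by atom environment:
  6 × C: 2 H each → 12
  3 × C: no H
  3 × O: 1 H each → 3
  1 × Br: no H
  1 × C: 3 H
  1 × C: 1 H
  1 × I: no H
  1 × N: no H
  Total hydrogens = 19.
Molecular formula: C11H19BrINO3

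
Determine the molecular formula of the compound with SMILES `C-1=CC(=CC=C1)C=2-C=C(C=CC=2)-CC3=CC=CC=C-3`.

Heavy atoms from the SMILES: 19 C.
Implicit hydrogens by atom environment:
  14 × C (aromatic): 1 H each → 14
  4 × C (aromatic): no H
  1 × C: 2 H
  Total hydrogens = 16.
Molecular formula: C19H16

C19H16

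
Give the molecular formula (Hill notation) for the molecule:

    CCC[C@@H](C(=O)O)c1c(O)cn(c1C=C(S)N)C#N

Heavy atoms from the SMILES: 12 C, 3 N, 3 O, 1 S.
Implicit hydrogens by atom environment:
  3 × C (aromatic): no H
  3 × C: no H
  2 × C: 2 H each → 4
  2 × C: 1 H each → 2
  2 × O: 1 H each → 2
  1 × C: 3 H
  1 × C (aromatic): 1 H
  1 × N: 2 H
  1 × N (aromatic): no H
  1 × N: no H
  1 × O: no H
  1 × S: 1 H
  Total hydrogens = 15.
Molecular formula: C12H15N3O3S

C12H15N3O3S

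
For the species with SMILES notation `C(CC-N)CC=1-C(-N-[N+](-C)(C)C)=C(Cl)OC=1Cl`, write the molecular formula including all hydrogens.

Heavy atoms from the SMILES: 11 C, 2 Cl, 3 N, 1 O.
Implicit hydrogens by atom environment:
  4 × C: 2 H each → 8
  4 × C (aromatic): no H
  3 × C: 3 H each → 9
  2 × Cl: no H
  1 × N: 2 H
  1 × N: 1 H
  1 × N (charge +1): no H
  1 × O (aromatic): no H
  Total hydrogens = 20.
Net charge +1.
Molecular formula: C11H20Cl2N3O+

C11H20Cl2N3O+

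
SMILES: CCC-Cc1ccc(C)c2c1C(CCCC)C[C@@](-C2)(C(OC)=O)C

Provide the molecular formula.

C22H34O2

Heavy atoms from the SMILES: 22 C, 2 O.
Implicit hydrogens by atom environment:
  8 × C: 2 H each → 16
  5 × C: 3 H each → 15
  4 × C (aromatic): no H
  2 × C (aromatic): 1 H each → 2
  2 × C: no H
  2 × O: no H
  1 × C: 1 H
  Total hydrogens = 34.
Molecular formula: C22H34O2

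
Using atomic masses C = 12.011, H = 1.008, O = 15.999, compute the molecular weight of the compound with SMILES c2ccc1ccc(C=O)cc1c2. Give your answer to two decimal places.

156.18

Molecular formula: C11H8O.
M = 11×12.011 + 8×1.008 + 1×15.999 = 156.18 g/mol.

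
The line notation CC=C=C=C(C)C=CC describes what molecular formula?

C9H12

Heavy atoms from the SMILES: 9 C.
Implicit hydrogens by atom environment:
  3 × C: 3 H each → 9
  3 × C: 1 H each → 3
  3 × C: no H
  Total hydrogens = 12.
Molecular formula: C9H12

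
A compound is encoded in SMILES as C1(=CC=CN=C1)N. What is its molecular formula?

C5H6N2

Heavy atoms from the SMILES: 5 C, 2 N.
Implicit hydrogens by atom environment:
  4 × C (aromatic): 1 H each → 4
  1 × C (aromatic): no H
  1 × N: 2 H
  1 × N (aromatic): no H
  Total hydrogens = 6.
Molecular formula: C5H6N2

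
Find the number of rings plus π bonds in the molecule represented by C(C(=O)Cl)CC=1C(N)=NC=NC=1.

Molecular formula from the SMILES: C7H8ClN3O.
DoU = (2C + 2 + N − H − X)/2 = (2·7 + 2 + 3 − 8 − 1)/2 = 10/2 = 5.
(Structurally: 1 ring(s) + 4 π bond(s) = 5.)

5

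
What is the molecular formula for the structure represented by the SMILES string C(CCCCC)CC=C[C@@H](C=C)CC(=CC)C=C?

C18H30

Heavy atoms from the SMILES: 18 C.
Implicit hydrogens by atom environment:
  9 × C: 2 H each → 18
  6 × C: 1 H each → 6
  2 × C: 3 H each → 6
  1 × C: no H
  Total hydrogens = 30.
Molecular formula: C18H30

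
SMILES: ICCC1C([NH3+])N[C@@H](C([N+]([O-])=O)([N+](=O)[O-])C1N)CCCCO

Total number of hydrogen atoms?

Hydrogens are implicit in SMILES; fill each atom to its normal valence:
  6 × C: 2 H each → 12
  4 × C: 1 H each → 4
  2 × N (charge +1): no H
  2 × O: no H
  2 × O (charge -1): no H
  1 × C: no H
  1 × I: no H
  1 × N (charge +1): 3 H
  1 × N: 2 H
  1 × N: 1 H
  1 × O: 1 H
  Total hydrogens = 23.

23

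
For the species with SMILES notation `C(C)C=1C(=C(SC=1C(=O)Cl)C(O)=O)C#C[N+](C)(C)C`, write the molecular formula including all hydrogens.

C13H15ClNO3S+

Heavy atoms from the SMILES: 13 C, 1 Cl, 1 N, 3 O, 1 S.
Implicit hydrogens by atom environment:
  4 × C: 3 H each → 12
  4 × C (aromatic): no H
  4 × C: no H
  2 × O: no H
  1 × C: 2 H
  1 × Cl: no H
  1 × N (charge +1): no H
  1 × O: 1 H
  1 × S (aromatic): no H
  Total hydrogens = 15.
Net charge +1.
Molecular formula: C13H15ClNO3S+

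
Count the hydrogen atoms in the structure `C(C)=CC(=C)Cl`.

Hydrogens are implicit in SMILES; fill each atom to its normal valence:
  2 × C: 1 H each → 2
  1 × C: 3 H
  1 × C: 2 H
  1 × C: no H
  1 × Cl: no H
  Total hydrogens = 7.

7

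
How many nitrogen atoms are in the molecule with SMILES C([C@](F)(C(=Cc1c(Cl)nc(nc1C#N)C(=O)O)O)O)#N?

4

The symbol for nitrogen appears 4 times in the SMILES.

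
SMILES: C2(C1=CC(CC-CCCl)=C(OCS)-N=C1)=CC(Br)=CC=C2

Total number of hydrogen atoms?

Hydrogens are implicit in SMILES; fill each atom to its normal valence:
  6 × C (aromatic): 1 H each → 6
  5 × C: 2 H each → 10
  5 × C (aromatic): no H
  1 × Br: no H
  1 × Cl: no H
  1 × N (aromatic): no H
  1 × O: no H
  1 × S: 1 H
  Total hydrogens = 17.

17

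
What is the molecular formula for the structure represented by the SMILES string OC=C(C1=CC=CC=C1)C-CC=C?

C12H14O

Heavy atoms from the SMILES: 12 C, 1 O.
Implicit hydrogens by atom environment:
  5 × C (aromatic): 1 H each → 5
  3 × C: 2 H each → 6
  2 × C: 1 H each → 2
  1 × C: no H
  1 × C (aromatic): no H
  1 × O: 1 H
  Total hydrogens = 14.
Molecular formula: C12H14O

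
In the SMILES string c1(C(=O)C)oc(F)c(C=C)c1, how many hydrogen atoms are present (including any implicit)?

7

Hydrogens are implicit in SMILES; fill each atom to its normal valence:
  3 × C (aromatic): no H
  1 × C: 3 H
  1 × C: 2 H
  1 × C (aromatic): 1 H
  1 × C: 1 H
  1 × C: no H
  1 × F: no H
  1 × O (aromatic): no H
  1 × O: no H
  Total hydrogens = 7.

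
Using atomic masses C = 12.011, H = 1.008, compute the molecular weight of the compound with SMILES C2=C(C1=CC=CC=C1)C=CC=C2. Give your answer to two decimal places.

Molecular formula: C12H10.
M = 12×12.011 + 10×1.008 = 154.21 g/mol.

154.21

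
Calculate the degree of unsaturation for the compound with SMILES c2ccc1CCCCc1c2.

Molecular formula from the SMILES: C10H12.
DoU = (2C + 2 + N − H − X)/2 = (2·10 + 2 + 0 − 12 − 0)/2 = 10/2 = 5.
(Structurally: 2 ring(s) + 3 π bond(s) = 5.)

5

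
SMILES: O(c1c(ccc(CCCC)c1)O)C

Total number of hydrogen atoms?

Hydrogens are implicit in SMILES; fill each atom to its normal valence:
  3 × C: 2 H each → 6
  3 × C (aromatic): 1 H each → 3
  3 × C (aromatic): no H
  2 × C: 3 H each → 6
  1 × O: 1 H
  1 × O: no H
  Total hydrogens = 16.

16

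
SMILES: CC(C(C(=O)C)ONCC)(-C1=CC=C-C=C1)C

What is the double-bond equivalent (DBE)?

5

Molecular formula from the SMILES: C14H21NO2.
DoU = (2C + 2 + N − H − X)/2 = (2·14 + 2 + 1 − 21 − 0)/2 = 10/2 = 5.
(Structurally: 1 ring(s) + 4 π bond(s) = 5.)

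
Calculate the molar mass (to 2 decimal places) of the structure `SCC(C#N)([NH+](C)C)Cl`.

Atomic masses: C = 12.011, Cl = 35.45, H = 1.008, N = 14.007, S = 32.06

165.66

Molecular formula: C5H10ClN2S+.
M = 5×12.011 + 1×35.45 + 10×1.008 + 2×14.007 + 1×32.06 = 165.66 g/mol.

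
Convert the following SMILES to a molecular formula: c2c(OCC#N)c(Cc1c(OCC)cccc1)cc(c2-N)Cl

Heavy atoms from the SMILES: 17 C, 1 Cl, 2 N, 2 O.
Implicit hydrogens by atom environment:
  6 × C (aromatic): 1 H each → 6
  6 × C (aromatic): no H
  3 × C: 2 H each → 6
  2 × O: no H
  1 × C: 3 H
  1 × C: no H
  1 × Cl: no H
  1 × N: 2 H
  1 × N: no H
  Total hydrogens = 17.
Molecular formula: C17H17ClN2O2

C17H17ClN2O2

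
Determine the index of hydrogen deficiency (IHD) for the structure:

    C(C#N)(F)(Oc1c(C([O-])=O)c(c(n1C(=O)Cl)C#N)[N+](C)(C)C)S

9

Molecular formula from the SMILES: C12H10ClFN4O4S.
DoU = (2C + 2 + N − H − X)/2 = (2·12 + 2 + 4 − 10 − 2)/2 = 18/2 = 9.
(Structurally: 1 ring(s) + 8 π bond(s) = 9.)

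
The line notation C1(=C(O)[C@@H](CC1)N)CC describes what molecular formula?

C7H13NO

Heavy atoms from the SMILES: 7 C, 1 N, 1 O.
Implicit hydrogens by atom environment:
  3 × C: 2 H each → 6
  2 × C: no H
  1 × C: 3 H
  1 × C: 1 H
  1 × N: 2 H
  1 × O: 1 H
  Total hydrogens = 13.
Molecular formula: C7H13NO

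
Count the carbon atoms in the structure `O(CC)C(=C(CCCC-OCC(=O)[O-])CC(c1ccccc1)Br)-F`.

18

The symbol for carbon appears 18 times in the SMILES. Lowercase c denotes aromatic carbon and counts toward C.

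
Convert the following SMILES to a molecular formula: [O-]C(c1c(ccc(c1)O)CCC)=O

C10H11O3-

Heavy atoms from the SMILES: 10 C, 3 O.
Implicit hydrogens by atom environment:
  3 × C (aromatic): 1 H each → 3
  3 × C (aromatic): no H
  2 × C: 2 H each → 4
  1 × C: 3 H
  1 × C: no H
  1 × O: 1 H
  1 × O: no H
  1 × O (charge -1): no H
  Total hydrogens = 11.
Net charge -1.
Molecular formula: C10H11O3-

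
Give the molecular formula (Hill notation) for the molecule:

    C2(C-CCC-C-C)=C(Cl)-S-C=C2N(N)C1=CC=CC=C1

Heavy atoms from the SMILES: 16 C, 1 Cl, 2 N, 1 S.
Implicit hydrogens by atom environment:
  6 × C (aromatic): 1 H each → 6
  5 × C: 2 H each → 10
  4 × C (aromatic): no H
  1 × C: 3 H
  1 × Cl: no H
  1 × N: 2 H
  1 × N: no H
  1 × S (aromatic): no H
  Total hydrogens = 21.
Molecular formula: C16H21ClN2S

C16H21ClN2S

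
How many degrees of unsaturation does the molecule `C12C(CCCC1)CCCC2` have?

Molecular formula from the SMILES: C10H18.
DoU = (2C + 2 + N − H − X)/2 = (2·10 + 2 + 0 − 18 − 0)/2 = 4/2 = 2.
(Structurally: 2 ring(s) + 0 π bond(s) = 2.)

2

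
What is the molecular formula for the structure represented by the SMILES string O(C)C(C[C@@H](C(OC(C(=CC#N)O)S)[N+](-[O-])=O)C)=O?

C10H14N2O6S

Heavy atoms from the SMILES: 10 C, 2 N, 6 O, 1 S.
Implicit hydrogens by atom environment:
  4 × C: 1 H each → 4
  4 × O: no H
  3 × C: no H
  2 × C: 3 H each → 6
  1 × C: 2 H
  1 × N (charge +1): no H
  1 × N: no H
  1 × O: 1 H
  1 × O (charge -1): no H
  1 × S: 1 H
  Total hydrogens = 14.
Molecular formula: C10H14N2O6S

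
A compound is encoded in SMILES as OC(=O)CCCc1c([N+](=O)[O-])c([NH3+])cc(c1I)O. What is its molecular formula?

Heavy atoms from the SMILES: 10 C, 1 I, 2 N, 5 O.
Implicit hydrogens by atom environment:
  5 × C (aromatic): no H
  3 × C: 2 H each → 6
  2 × O: 1 H each → 2
  2 × O: no H
  1 × C (aromatic): 1 H
  1 × C: no H
  1 × I: no H
  1 × N (charge +1): 3 H
  1 × N (charge +1): no H
  1 × O (charge -1): no H
  Total hydrogens = 12.
Net charge +1.
Molecular formula: C10H12IN2O5+

C10H12IN2O5+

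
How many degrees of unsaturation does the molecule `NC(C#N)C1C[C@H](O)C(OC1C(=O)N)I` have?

4

Molecular formula from the SMILES: C8H12IN3O3.
DoU = (2C + 2 + N − H − X)/2 = (2·8 + 2 + 3 − 12 − 1)/2 = 8/2 = 4.
(Structurally: 1 ring(s) + 3 π bond(s) = 4.)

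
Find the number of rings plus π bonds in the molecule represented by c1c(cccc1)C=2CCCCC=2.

Molecular formula from the SMILES: C12H14.
DoU = (2C + 2 + N − H − X)/2 = (2·12 + 2 + 0 − 14 − 0)/2 = 12/2 = 6.
(Structurally: 2 ring(s) + 4 π bond(s) = 6.)

6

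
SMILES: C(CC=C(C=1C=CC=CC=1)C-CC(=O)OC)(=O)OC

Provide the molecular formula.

C15H18O4

Heavy atoms from the SMILES: 15 C, 4 O.
Implicit hydrogens by atom environment:
  5 × C (aromatic): 1 H each → 5
  4 × O: no H
  3 × C: 2 H each → 6
  3 × C: no H
  2 × C: 3 H each → 6
  1 × C: 1 H
  1 × C (aromatic): no H
  Total hydrogens = 18.
Molecular formula: C15H18O4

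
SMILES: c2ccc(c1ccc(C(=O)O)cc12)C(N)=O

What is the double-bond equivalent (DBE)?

9

Molecular formula from the SMILES: C12H9NO3.
DoU = (2C + 2 + N − H − X)/2 = (2·12 + 2 + 1 − 9 − 0)/2 = 18/2 = 9.
(Structurally: 2 ring(s) + 7 π bond(s) = 9.)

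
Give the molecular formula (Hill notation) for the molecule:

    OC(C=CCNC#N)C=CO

Heavy atoms from the SMILES: 7 C, 2 N, 2 O.
Implicit hydrogens by atom environment:
  5 × C: 1 H each → 5
  2 × O: 1 H each → 2
  1 × C: 2 H
  1 × C: no H
  1 × N: 1 H
  1 × N: no H
  Total hydrogens = 10.
Molecular formula: C7H10N2O2

C7H10N2O2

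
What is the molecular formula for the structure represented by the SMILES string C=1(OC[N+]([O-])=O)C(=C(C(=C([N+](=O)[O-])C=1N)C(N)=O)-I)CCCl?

Heavy atoms from the SMILES: 10 C, 1 Cl, 1 I, 4 N, 6 O.
Implicit hydrogens by atom environment:
  6 × C (aromatic): no H
  4 × O: no H
  3 × C: 2 H each → 6
  2 × N: 2 H each → 4
  2 × N (charge +1): no H
  2 × O (charge -1): no H
  1 × C: no H
  1 × Cl: no H
  1 × I: no H
  Total hydrogens = 10.
Molecular formula: C10H10ClIN4O6

C10H10ClIN4O6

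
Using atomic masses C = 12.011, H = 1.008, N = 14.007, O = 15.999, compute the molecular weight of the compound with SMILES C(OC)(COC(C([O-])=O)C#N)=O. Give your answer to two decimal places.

Molecular formula: C6H6NO5-.
M = 6×12.011 + 6×1.008 + 1×14.007 + 5×15.999 = 172.12 g/mol.

172.12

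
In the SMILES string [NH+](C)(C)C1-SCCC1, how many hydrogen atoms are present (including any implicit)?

Hydrogens are implicit in SMILES; fill each atom to its normal valence:
  3 × C: 2 H each → 6
  2 × C: 3 H each → 6
  1 × C: 1 H
  1 × N (charge +1): 1 H
  1 × S: no H
  Total hydrogens = 14.

14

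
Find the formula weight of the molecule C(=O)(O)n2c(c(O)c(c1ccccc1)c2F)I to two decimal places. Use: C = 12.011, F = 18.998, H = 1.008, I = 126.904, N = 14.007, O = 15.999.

347.08

Molecular formula: C11H7FINO3.
M = 11×12.011 + 1×18.998 + 7×1.008 + 1×126.904 + 1×14.007 + 3×15.999 = 347.08 g/mol.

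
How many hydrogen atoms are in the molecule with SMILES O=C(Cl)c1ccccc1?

Hydrogens are implicit in SMILES; fill each atom to its normal valence:
  5 × C (aromatic): 1 H each → 5
  1 × C (aromatic): no H
  1 × C: no H
  1 × Cl: no H
  1 × O: no H
  Total hydrogens = 5.

5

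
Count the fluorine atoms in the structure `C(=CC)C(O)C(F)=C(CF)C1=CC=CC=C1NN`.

The symbol for fluorine appears 2 times in the SMILES.

2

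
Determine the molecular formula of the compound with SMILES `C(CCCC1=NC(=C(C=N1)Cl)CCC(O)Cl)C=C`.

Heavy atoms from the SMILES: 13 C, 2 Cl, 2 N, 1 O.
Implicit hydrogens by atom environment:
  7 × C: 2 H each → 14
  3 × C (aromatic): no H
  2 × C: 1 H each → 2
  2 × Cl: no H
  2 × N (aromatic): no H
  1 × C (aromatic): 1 H
  1 × O: 1 H
  Total hydrogens = 18.
Molecular formula: C13H18Cl2N2O

C13H18Cl2N2O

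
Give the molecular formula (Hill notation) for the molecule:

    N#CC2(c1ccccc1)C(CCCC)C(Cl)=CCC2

Heavy atoms from the SMILES: 17 C, 1 Cl, 1 N.
Implicit hydrogens by atom environment:
  5 × C: 2 H each → 10
  5 × C (aromatic): 1 H each → 5
  3 × C: no H
  2 × C: 1 H each → 2
  1 × C: 3 H
  1 × C (aromatic): no H
  1 × Cl: no H
  1 × N: no H
  Total hydrogens = 20.
Molecular formula: C17H20ClN

C17H20ClN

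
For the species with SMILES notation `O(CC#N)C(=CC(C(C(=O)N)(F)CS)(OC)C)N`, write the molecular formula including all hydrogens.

C10H16FN3O3S

Heavy atoms from the SMILES: 10 C, 1 F, 3 N, 3 O, 1 S.
Implicit hydrogens by atom environment:
  5 × C: no H
  3 × O: no H
  2 × C: 3 H each → 6
  2 × C: 2 H each → 4
  2 × N: 2 H each → 4
  1 × C: 1 H
  1 × F: no H
  1 × N: no H
  1 × S: 1 H
  Total hydrogens = 16.
Molecular formula: C10H16FN3O3S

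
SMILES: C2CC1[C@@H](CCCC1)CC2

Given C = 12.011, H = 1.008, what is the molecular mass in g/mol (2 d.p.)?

138.25

Molecular formula: C10H18.
M = 10×12.011 + 18×1.008 = 138.25 g/mol.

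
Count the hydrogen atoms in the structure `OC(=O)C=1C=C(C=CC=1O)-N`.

7

Hydrogens are implicit in SMILES; fill each atom to its normal valence:
  3 × C (aromatic): 1 H each → 3
  3 × C (aromatic): no H
  2 × O: 1 H each → 2
  1 × C: no H
  1 × N: 2 H
  1 × O: no H
  Total hydrogens = 7.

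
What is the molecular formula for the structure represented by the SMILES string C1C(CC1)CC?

C6H12

Heavy atoms from the SMILES: 6 C.
Implicit hydrogens by atom environment:
  4 × C: 2 H each → 8
  1 × C: 3 H
  1 × C: 1 H
  Total hydrogens = 12.
Molecular formula: C6H12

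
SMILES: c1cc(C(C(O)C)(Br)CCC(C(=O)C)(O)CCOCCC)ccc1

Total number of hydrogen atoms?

Hydrogens are implicit in SMILES; fill each atom to its normal valence:
  6 × C: 2 H each → 12
  5 × C (aromatic): 1 H each → 5
  3 × C: 3 H each → 9
  3 × C: no H
  2 × O: 1 H each → 2
  2 × O: no H
  1 × Br: no H
  1 × C: 1 H
  1 × C (aromatic): no H
  Total hydrogens = 29.

29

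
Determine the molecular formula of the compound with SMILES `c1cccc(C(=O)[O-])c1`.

C7H5O2-

Heavy atoms from the SMILES: 7 C, 2 O.
Implicit hydrogens by atom environment:
  5 × C (aromatic): 1 H each → 5
  1 × C (aromatic): no H
  1 × C: no H
  1 × O: no H
  1 × O (charge -1): no H
  Total hydrogens = 5.
Net charge -1.
Molecular formula: C7H5O2-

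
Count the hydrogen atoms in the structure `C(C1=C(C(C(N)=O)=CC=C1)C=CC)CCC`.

Hydrogens are implicit in SMILES; fill each atom to its normal valence:
  3 × C: 2 H each → 6
  3 × C (aromatic): 1 H each → 3
  3 × C (aromatic): no H
  2 × C: 3 H each → 6
  2 × C: 1 H each → 2
  1 × C: no H
  1 × N: 2 H
  1 × O: no H
  Total hydrogens = 19.

19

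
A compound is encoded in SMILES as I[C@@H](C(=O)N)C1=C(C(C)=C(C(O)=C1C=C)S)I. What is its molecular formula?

Heavy atoms from the SMILES: 11 C, 2 I, 1 N, 2 O, 1 S.
Implicit hydrogens by atom environment:
  6 × C (aromatic): no H
  2 × C: 1 H each → 2
  2 × I: no H
  1 × C: 3 H
  1 × C: 2 H
  1 × C: no H
  1 × N: 2 H
  1 × O: 1 H
  1 × O: no H
  1 × S: 1 H
  Total hydrogens = 11.
Molecular formula: C11H11I2NO2S

C11H11I2NO2S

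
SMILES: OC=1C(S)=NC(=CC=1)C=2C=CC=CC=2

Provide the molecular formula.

C11H9NOS

Heavy atoms from the SMILES: 11 C, 1 N, 1 O, 1 S.
Implicit hydrogens by atom environment:
  7 × C (aromatic): 1 H each → 7
  4 × C (aromatic): no H
  1 × N (aromatic): no H
  1 × O: 1 H
  1 × S: 1 H
  Total hydrogens = 9.
Molecular formula: C11H9NOS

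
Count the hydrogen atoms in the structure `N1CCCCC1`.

Hydrogens are implicit in SMILES; fill each atom to its normal valence:
  5 × C: 2 H each → 10
  1 × N: 1 H
  Total hydrogens = 11.

11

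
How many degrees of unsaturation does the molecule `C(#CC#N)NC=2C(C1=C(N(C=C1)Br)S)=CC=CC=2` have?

Molecular formula from the SMILES: C13H8BrN3S.
DoU = (2C + 2 + N − H − X)/2 = (2·13 + 2 + 3 − 8 − 1)/2 = 22/2 = 11.
(Structurally: 2 ring(s) + 9 π bond(s) = 11.)

11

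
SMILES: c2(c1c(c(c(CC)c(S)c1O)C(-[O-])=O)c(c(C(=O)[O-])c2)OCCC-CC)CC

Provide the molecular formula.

[C21H24O6S]2-

Heavy atoms from the SMILES: 21 C, 6 O, 1 S.
Implicit hydrogens by atom environment:
  9 × C (aromatic): no H
  6 × C: 2 H each → 12
  3 × C: 3 H each → 9
  3 × O: no H
  2 × C: no H
  2 × O (charge -1): no H
  1 × C (aromatic): 1 H
  1 × O: 1 H
  1 × S: 1 H
  Total hydrogens = 24.
Net charge -2.
Molecular formula: [C21H24O6S]2-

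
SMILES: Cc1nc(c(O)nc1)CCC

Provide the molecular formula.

Heavy atoms from the SMILES: 8 C, 2 N, 1 O.
Implicit hydrogens by atom environment:
  3 × C (aromatic): no H
  2 × C: 3 H each → 6
  2 × C: 2 H each → 4
  2 × N (aromatic): no H
  1 × C (aromatic): 1 H
  1 × O: 1 H
  Total hydrogens = 12.
Molecular formula: C8H12N2O

C8H12N2O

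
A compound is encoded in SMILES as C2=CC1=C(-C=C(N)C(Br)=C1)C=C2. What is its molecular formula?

C10H8BrN

Heavy atoms from the SMILES: 1 Br, 10 C, 1 N.
Implicit hydrogens by atom environment:
  6 × C (aromatic): 1 H each → 6
  4 × C (aromatic): no H
  1 × Br: no H
  1 × N: 2 H
  Total hydrogens = 8.
Molecular formula: C10H8BrN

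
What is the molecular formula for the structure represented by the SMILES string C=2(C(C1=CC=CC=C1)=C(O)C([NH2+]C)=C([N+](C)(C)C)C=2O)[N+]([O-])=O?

[C16H21N3O4]2+

Heavy atoms from the SMILES: 16 C, 3 N, 4 O.
Implicit hydrogens by atom environment:
  7 × C (aromatic): no H
  5 × C (aromatic): 1 H each → 5
  4 × C: 3 H each → 12
  2 × N (charge +1): no H
  2 × O: 1 H each → 2
  1 × N (charge +1): 2 H
  1 × O: no H
  1 × O (charge -1): no H
  Total hydrogens = 21.
Net charge +2.
Molecular formula: [C16H21N3O4]2+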